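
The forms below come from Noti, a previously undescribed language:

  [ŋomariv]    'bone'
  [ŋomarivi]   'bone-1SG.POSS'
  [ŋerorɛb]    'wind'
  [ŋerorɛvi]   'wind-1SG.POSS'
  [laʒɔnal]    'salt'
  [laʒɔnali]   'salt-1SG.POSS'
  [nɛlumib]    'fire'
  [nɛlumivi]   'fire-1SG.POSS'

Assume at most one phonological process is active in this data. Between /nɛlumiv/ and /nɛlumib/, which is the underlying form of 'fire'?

/nɛlumib/

The stem for 'fire' ends in [b] in [nɛlumib] but [v] in [nɛlumivi].
Compare 'bone', with invariant [v] in [ŋomariv] and [ŋomarivi]: an analysis with underlying /v/ and a rule producing [b] in isolation would wrongly predict alternation here too.
The underlying segment must be /b/; voiced stops become fricatives between vowels, yielding [v] there.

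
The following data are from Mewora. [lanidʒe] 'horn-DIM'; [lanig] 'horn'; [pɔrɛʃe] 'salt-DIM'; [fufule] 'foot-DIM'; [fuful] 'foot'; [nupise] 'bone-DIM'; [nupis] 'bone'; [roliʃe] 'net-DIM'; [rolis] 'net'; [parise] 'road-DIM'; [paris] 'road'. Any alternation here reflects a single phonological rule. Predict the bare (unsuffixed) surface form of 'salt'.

In [roliʃe] and [rolis] the final segment of 'net' alternates: [ʃ] ~ [s].
If /s/ were underlying and a rule turned it into [ʃ] before the DIM suffix, 'bone' would also alternate; but it has [s] in both [nupise] and [nupis].
The alternation reflects depalatalization: palato-alveolar /dʒ/ and /ʃ/ become [g] and [s] when no front vowel follows. /ʃ/ is underlying.
The one attested form of 'salt', [pɔrɛʃe], shows underlying /pɔrɛʃ/. Applying the same rule when no front vowel follows gives [pɔrɛs].

[pɔrɛs]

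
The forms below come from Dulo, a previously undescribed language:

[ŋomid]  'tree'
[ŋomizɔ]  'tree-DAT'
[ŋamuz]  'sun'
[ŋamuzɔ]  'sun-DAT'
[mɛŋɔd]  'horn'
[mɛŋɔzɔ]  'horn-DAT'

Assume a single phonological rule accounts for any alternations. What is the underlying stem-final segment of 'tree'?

The root 'tree' surfaces as [ŋomid] and [ŋomizɔ], with a stem-final [d] ~ [z] alternation.
If /z/ were underlying and a rule turned it into [d] in isolation, 'sun' would also alternate; but it has [z] in both [ŋamuz] and [ŋamuzɔ].
The alternation reflects intervocalic spirantization: voiced stops become fricatives between vowels. /d/ is underlying.

/d/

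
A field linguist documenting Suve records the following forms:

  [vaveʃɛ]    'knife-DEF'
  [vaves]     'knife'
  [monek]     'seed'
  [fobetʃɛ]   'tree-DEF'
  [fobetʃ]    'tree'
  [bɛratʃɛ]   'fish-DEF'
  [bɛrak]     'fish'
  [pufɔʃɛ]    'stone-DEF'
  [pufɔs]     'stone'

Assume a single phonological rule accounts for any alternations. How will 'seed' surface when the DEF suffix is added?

'fish' shows [tʃ] ~ [k] at the end of the stem ([bɛratʃɛ] vs [bɛrak]).
If /tʃ/ were underlying and a rule turned it into [k] in isolation, 'tree' would also alternate; but it has [tʃ] in both [fobetʃɛ] and [fobetʃ].
The underlying segment must be /k/; /k/ and /s/ become palato-alveolar [tʃ] and [ʃ] before a front vowel, yielding [tʃ] there.
From [monek] the stem 'seed' is /monek/; before a front vowel this yields [monetʃɛ].

[monetʃɛ]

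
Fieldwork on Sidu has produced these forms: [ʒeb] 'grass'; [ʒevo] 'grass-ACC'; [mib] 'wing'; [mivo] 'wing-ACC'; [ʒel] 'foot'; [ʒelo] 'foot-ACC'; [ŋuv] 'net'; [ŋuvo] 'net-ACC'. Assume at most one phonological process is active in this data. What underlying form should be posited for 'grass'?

The root 'grass' surfaces as [ʒeb] and [ʒevo], with a stem-final [b] ~ [v] alternation.
Compare 'net', with invariant [v] in [ŋuv] and [ŋuvo]: an analysis with underlying /v/ and a rule producing [b] in isolation would wrongly predict alternation here too.
The underlying segment must be /b/; voiced stops become fricatives between vowels, yielding [v] there.

/ʒeb/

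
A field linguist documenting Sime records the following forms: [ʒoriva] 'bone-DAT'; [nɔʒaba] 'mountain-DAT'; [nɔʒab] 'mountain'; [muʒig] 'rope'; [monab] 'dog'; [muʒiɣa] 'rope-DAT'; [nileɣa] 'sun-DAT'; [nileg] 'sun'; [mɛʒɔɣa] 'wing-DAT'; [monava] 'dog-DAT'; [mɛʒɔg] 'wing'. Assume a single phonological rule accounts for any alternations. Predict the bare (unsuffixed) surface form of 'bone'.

In [monab] and [monava] the final segment of 'dog' alternates: [b] ~ [v].
If /b/ were underlying and a rule turned it into [v] before the DAT suffix, 'mountain' would also alternate; but it has [b] in both [nɔʒab] and [nɔʒaba].
The underlying segment must be /v/; voiced fricatives become stops word-finally, yielding [b] there.
From [ʒoriva] the stem 'bone' is /ʒoriv/; word-finally this yields [ʒorib].

[ʒorib]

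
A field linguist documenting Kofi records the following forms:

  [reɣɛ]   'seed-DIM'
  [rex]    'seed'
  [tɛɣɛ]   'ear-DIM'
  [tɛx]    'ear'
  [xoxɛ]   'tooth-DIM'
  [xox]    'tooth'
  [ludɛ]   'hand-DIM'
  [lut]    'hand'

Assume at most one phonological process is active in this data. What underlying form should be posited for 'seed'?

'seed' shows [ɣ] ~ [x] at the end of the stem ([reɣɛ] vs [rex]).
The stem 'tooth' ([xoxɛ], [xox]) shows [x] unchanged in both environments, so [x] cannot be basic with [ɣ] derived before the DIM suffix.
So /ɣ/ is underlying, and a rule of word-final obstruent devoicing — voiced obstruents become voiceless word-finally — gives [x].
Hence 'seed' is /reɣ/ underlyingly.

/reɣ/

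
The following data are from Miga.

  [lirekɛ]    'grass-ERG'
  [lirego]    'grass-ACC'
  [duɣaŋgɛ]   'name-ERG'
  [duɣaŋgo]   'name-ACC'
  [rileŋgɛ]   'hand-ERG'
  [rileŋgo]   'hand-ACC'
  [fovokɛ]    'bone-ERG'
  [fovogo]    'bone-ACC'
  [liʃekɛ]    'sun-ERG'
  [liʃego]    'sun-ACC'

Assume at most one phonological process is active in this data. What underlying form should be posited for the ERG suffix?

The ERG suffix surfaces as [-gɛ] and [-kɛ], depending on the final segment of the stem.
The ACC suffix, which begins with [g], is invariant after every stem; so [g] is not altered by any rule here.
The ERG suffix is therefore /-kɛ/ underlyingly, with post-nasal voicing: voiceless stops become voiced after a nasal.

/-kɛ/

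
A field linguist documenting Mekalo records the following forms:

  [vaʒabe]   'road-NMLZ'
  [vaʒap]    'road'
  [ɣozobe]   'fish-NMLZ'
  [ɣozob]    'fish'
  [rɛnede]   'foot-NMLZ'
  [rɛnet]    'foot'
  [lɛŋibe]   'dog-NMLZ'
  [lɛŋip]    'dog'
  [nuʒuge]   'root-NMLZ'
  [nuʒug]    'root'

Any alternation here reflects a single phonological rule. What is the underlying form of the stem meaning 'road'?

/vaʒap/

The stem for 'road' ends in [b] in [vaʒabe] but [p] in [vaʒap].
If /b/ were underlying and a rule turned it into [p] in isolation, 'fish' would also alternate; but it has [b] in both [ɣozobe] and [ɣozob].
So /p/ is underlying, and a rule of intervocalic voicing — voiceless stops become voiced between vowels — gives [b].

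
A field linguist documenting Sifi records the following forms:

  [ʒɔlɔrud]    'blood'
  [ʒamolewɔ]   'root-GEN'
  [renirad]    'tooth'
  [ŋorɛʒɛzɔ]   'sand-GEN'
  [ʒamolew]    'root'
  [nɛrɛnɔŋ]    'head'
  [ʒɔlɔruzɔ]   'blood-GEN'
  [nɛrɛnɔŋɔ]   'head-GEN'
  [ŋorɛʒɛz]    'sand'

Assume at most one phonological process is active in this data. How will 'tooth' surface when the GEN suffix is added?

[renirazɔ]

'blood' shows [d] ~ [z] at the end of the stem ([ʒɔlɔrud] vs [ʒɔlɔruzɔ]).
But 'sand' keeps [z] in both environments ([ŋorɛʒɛz], [ŋorɛʒɛzɔ]), so there is no rule changing /z/ to [d] in isolation.
So /d/ is underlying, and a rule of intervocalic spirantization — voiced stops become fricatives between vowels — gives [z].
From [renirad] the stem 'tooth' is /renirad/; between vowels this yields [renirazɔ].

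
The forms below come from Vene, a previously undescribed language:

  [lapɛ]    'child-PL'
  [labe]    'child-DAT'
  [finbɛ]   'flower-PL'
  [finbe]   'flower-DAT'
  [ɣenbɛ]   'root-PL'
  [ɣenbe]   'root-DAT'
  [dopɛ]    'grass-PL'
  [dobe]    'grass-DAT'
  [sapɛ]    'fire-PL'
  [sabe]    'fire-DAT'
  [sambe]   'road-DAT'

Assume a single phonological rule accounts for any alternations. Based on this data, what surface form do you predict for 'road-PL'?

[sambɛ]

The PL suffix surfaces as [-bɛ] and [-pɛ], depending on the final segment of the stem.
By contrast the DAT suffix keeps its initial [b] throughout — that segment must be underlying.
So the underlying form is /-pɛ/, and voiceless stops become voiced after a nasal.
After 'road', which ends in a nasal, the suffix surfaces as [-bɛ], giving [sambɛ].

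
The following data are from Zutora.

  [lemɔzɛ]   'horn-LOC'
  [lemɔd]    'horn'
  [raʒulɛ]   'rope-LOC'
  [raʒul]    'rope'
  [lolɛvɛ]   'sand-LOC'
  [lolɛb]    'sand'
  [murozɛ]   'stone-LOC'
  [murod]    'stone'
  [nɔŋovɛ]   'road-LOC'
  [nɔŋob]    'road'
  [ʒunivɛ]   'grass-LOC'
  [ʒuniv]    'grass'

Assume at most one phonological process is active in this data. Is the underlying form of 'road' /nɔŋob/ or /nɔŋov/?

/nɔŋob/

The stem for 'road' ends in [v] in [nɔŋovɛ] but [b] in [nɔŋob].
But 'grass' keeps [v] in both environments ([ʒunivɛ], [ʒuniv]), so there is no rule changing /v/ to [b] in isolation.
The alternation reflects intervocalic spirantization: voiced stops become fricatives between vowels. /b/ is underlying.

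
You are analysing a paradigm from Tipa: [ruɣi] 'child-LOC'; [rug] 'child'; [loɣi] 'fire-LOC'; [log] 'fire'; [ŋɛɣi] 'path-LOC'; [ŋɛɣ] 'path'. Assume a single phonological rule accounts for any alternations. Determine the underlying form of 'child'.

/rug/

The root 'child' surfaces as [ruɣi] and [rug], with a stem-final [ɣ] ~ [g] alternation.
Compare 'path', with invariant [ɣ] in [ŋɛɣi] and [ŋɛɣ]: an analysis with underlying /ɣ/ and a rule producing [g] in isolation would wrongly predict alternation here too.
The alternation reflects intervocalic spirantization: voiced stops become fricatives between vowels. /g/ is underlying.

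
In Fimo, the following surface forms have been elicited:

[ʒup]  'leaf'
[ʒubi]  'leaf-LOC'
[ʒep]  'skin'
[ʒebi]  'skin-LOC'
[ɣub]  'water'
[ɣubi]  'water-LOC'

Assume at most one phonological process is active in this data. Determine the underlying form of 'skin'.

/ʒep/

The root 'skin' surfaces as [ʒep] and [ʒebi], with a stem-final [p] ~ [b] alternation.
Compare 'water', with invariant [b] in [ɣub] and [ɣubi]: an analysis with underlying /b/ and a rule producing [p] in isolation would wrongly predict alternation here too.
The alternation reflects intervocalic voicing: voiceless stops become voiced between vowels. /p/ is underlying.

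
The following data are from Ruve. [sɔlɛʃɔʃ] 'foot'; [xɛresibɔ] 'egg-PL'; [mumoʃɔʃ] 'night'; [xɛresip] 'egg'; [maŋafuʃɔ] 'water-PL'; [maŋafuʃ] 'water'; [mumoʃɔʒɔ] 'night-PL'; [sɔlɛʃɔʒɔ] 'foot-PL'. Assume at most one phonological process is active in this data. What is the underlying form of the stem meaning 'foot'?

/sɔlɛʃɔʒ/

The root 'foot' surfaces as [sɔlɛʃɔʃ] and [sɔlɛʃɔʒɔ], with a stem-final [ʃ] ~ [ʒ] alternation.
If /ʃ/ were underlying and a rule turned it into [ʒ] before the PL suffix, 'water' would also alternate; but it has [ʃ] in both [maŋafuʃ] and [maŋafuʃɔ].
So /ʒ/ is underlying, and a rule of word-final obstruent devoicing — voiced obstruents become voiceless word-finally — gives [ʃ].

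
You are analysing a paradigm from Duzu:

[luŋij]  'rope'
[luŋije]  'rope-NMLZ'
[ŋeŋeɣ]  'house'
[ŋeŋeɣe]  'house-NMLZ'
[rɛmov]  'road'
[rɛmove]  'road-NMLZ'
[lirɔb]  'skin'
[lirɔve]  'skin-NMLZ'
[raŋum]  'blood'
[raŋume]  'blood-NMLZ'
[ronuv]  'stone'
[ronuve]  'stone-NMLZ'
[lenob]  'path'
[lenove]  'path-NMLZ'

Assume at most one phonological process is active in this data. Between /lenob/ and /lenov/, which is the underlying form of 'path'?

/lenob/

The root 'path' surfaces as [lenob] and [lenove], with a stem-final [b] ~ [v] alternation.
But 'stone' keeps [v] in both environments ([ronuv], [ronuve]), so there is no rule changing /v/ to [b] in isolation.
The underlying segment must be /b/; voiced stops become fricatives between vowels, yielding [v] there.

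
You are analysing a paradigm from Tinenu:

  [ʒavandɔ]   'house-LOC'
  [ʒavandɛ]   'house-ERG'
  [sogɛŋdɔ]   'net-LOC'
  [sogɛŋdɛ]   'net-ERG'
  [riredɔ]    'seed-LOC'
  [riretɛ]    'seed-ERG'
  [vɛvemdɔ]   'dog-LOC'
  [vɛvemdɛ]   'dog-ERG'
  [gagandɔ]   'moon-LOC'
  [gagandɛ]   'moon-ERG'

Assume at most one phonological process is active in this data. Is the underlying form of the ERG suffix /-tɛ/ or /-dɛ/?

/-tɛ/

The ERG morpheme has two allomorphs, [-dɛ] and [-tɛ].
The LOC suffix, which begins with [d], is invariant after every stem; so [d] is not altered by any rule here.
So the underlying form is /-tɛ/, and voiceless stops become voiced after a nasal.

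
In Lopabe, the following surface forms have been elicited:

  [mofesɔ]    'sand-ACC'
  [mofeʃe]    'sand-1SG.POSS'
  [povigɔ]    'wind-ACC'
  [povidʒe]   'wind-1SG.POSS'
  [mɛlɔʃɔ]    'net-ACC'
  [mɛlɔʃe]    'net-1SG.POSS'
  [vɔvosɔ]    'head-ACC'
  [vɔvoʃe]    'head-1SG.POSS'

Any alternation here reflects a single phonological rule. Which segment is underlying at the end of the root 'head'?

/s/

The stem for 'head' ends in [s] in [vɔvosɔ] but [ʃ] in [vɔvoʃe].
But 'net' keeps [ʃ] in both environments ([mɛlɔʃɔ], [mɛlɔʃe]), so there is no rule changing /ʃ/ to [s] before the ACC suffix.
The underlying segment must be /s/; /g/ and /s/ become palato-alveolar [dʒ] and [ʃ] before a front vowel, yielding [ʃ] there.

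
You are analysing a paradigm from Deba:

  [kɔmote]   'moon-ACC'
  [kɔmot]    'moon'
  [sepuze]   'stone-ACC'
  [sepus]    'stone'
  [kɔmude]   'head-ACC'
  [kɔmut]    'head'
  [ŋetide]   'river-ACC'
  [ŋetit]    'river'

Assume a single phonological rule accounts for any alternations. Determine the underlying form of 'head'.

/kɔmud/

'head' shows [d] ~ [t] at the end of the stem ([kɔmude] vs [kɔmut]).
If /t/ were underlying and a rule turned it into [d] before the ACC suffix, 'moon' would also alternate; but it has [t] in both [kɔmote] and [kɔmot].
The alternation reflects word-final obstruent devoicing: voiced obstruents become voiceless word-finally. /d/ is underlying.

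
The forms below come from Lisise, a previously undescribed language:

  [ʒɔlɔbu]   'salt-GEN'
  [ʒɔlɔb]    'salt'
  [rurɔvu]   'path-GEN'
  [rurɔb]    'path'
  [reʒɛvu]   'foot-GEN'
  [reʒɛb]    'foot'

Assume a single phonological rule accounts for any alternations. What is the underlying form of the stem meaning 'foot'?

In [reʒɛvu] and [reʒɛb] the final segment of 'foot' alternates: [v] ~ [b].
Compare 'salt', with invariant [b] in [ʒɔlɔbu] and [ʒɔlɔb]: an analysis with underlying /b/ and a rule producing [v] before the GEN suffix would wrongly predict alternation here too.
The alternation reflects word-final hardening: voiced fricatives become stops word-finally. /v/ is underlying.
Hence 'foot' is /reʒɛv/ underlyingly.

/reʒɛv/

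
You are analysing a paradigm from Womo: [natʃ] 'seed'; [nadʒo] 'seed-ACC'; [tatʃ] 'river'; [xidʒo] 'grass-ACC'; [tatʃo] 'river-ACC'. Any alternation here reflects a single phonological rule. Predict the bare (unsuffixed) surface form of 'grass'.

'seed' shows [dʒ] ~ [tʃ] at the end of the stem ([nadʒo] vs [natʃ]).
The stem 'river' ([tatʃo], [tatʃ]) shows [tʃ] unchanged in both environments, so [tʃ] cannot be basic with [dʒ] derived before the ACC suffix.
Therefore /dʒ/ is basic and [tʃ] is derived by word-final obstruent devoicing (voiced obstruents become voiceless word-finally).
From [xidʒo] the stem 'grass' is /xidʒ/; word-finally this yields [xitʃ].

[xitʃ]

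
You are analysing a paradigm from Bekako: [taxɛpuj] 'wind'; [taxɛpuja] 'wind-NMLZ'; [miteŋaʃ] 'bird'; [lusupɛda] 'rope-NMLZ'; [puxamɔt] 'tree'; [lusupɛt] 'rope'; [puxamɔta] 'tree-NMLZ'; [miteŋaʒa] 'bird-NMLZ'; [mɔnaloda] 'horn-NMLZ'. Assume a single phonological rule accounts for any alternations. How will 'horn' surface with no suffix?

[mɔnalot]

In [lusupɛda] and [lusupɛt] the final segment of 'rope' alternates: [d] ~ [t].
The stem 'tree' ([puxamɔta], [puxamɔt]) shows [t] unchanged in both environments, so [t] cannot be basic with [d] derived before the NMLZ suffix.
The alternation reflects word-final obstruent devoicing: voiced obstruents become voiceless word-finally. /d/ is underlying.
From [mɔnaloda] the stem 'horn' is /mɔnalod/; word-finally this yields [mɔnalot].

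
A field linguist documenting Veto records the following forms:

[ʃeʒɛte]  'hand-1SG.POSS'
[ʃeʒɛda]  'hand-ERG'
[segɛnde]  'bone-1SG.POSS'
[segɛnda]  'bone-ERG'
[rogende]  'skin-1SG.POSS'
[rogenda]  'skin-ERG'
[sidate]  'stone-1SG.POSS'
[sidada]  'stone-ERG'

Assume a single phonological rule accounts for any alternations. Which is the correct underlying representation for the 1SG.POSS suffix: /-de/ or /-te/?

The 1SG.POSS suffix surfaces as [-de] and [-te], depending on the final segment of the stem.
The ERG suffix, which begins with [d], is invariant after every stem; so [d] is not altered by any rule here.
So the underlying form is /-te/, and voiceless stops become voiced after a nasal.

/-te/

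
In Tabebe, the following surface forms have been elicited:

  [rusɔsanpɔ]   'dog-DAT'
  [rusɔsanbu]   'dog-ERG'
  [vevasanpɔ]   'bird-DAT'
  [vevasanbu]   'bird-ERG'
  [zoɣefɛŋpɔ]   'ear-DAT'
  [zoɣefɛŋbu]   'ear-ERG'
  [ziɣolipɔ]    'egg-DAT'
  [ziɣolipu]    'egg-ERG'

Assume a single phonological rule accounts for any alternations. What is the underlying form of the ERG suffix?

/-bu/

The ERG suffix surfaces as [-bu] and [-pu], depending on the final segment of the stem.
By contrast the DAT suffix keeps its initial [p] throughout — that segment must be underlying.
So the underlying form is /-bu/, and voiced stops become voiceless after a vowel.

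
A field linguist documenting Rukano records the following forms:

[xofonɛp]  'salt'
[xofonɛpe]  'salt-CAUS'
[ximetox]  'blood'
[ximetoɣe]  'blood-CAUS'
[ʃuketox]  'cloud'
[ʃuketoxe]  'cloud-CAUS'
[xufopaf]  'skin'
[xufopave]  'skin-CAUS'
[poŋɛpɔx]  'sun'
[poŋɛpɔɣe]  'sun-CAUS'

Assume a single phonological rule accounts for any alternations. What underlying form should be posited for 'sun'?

/poŋɛpɔɣ/

The root 'sun' surfaces as [poŋɛpɔx] and [poŋɛpɔɣe], with a stem-final [x] ~ [ɣ] alternation.
The stem 'cloud' ([ʃuketox], [ʃuketoxe]) shows [x] unchanged in both environments, so [x] cannot be basic with [ɣ] derived before the CAUS suffix.
So /ɣ/ is underlying, and a rule of word-final obstruent devoicing — voiced obstruents become voiceless word-finally — gives [x].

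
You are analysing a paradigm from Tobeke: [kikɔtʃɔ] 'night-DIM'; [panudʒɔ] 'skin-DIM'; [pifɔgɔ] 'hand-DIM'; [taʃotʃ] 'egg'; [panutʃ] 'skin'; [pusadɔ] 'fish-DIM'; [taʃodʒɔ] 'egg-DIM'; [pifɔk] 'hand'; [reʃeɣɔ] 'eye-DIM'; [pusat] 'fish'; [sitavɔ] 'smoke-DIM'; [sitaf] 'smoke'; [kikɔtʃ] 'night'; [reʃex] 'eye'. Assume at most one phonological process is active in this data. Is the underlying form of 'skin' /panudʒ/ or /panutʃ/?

/panudʒ/

The root 'skin' surfaces as [panudʒɔ] and [panutʃ], with a stem-final [dʒ] ~ [tʃ] alternation.
If /tʃ/ were underlying and a rule turned it into [dʒ] before the DIM suffix, 'night' would also alternate; but it has [tʃ] in both [kikɔtʃɔ] and [kikɔtʃ].
So /dʒ/ is underlying, and a rule of word-final obstruent devoicing — voiced obstruents become voiceless word-finally — gives [tʃ].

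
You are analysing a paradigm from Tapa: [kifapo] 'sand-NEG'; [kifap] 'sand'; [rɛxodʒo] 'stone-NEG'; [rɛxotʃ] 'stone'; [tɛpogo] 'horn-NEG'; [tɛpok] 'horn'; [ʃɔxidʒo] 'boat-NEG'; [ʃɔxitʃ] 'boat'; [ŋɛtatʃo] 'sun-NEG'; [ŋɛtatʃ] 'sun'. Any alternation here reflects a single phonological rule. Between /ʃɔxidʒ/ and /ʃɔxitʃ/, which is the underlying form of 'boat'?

The root 'boat' surfaces as [ʃɔxidʒo] and [ʃɔxitʃ], with a stem-final [dʒ] ~ [tʃ] alternation.
If /tʃ/ were underlying and a rule turned it into [dʒ] before the NEG suffix, 'sun' would also alternate; but it has [tʃ] in both [ŋɛtatʃo] and [ŋɛtatʃ].
The alternation reflects word-final obstruent devoicing: voiced obstruents become voiceless word-finally. /dʒ/ is underlying.

/ʃɔxidʒ/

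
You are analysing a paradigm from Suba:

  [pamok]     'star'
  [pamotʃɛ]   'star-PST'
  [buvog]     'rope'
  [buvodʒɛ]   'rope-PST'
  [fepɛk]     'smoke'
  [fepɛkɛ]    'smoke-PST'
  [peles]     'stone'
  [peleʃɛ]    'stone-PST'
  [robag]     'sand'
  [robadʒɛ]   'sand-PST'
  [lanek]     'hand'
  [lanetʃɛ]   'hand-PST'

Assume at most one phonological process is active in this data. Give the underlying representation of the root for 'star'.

/pamotʃ/

The stem for 'star' ends in [k] in [pamok] but [tʃ] in [pamotʃɛ].
The stem 'smoke' ([fepɛk], [fepɛkɛ]) shows [k] unchanged in both environments, so [k] cannot be basic with [tʃ] derived before the PST suffix.
The alternation reflects depalatalization: palato-alveolar /tʃ/, /dʒ/ and /ʃ/ become [k], [g] and [s] when no front vowel follows. /tʃ/ is underlying.
The underlying form of 'star' is therefore /pamotʃ/.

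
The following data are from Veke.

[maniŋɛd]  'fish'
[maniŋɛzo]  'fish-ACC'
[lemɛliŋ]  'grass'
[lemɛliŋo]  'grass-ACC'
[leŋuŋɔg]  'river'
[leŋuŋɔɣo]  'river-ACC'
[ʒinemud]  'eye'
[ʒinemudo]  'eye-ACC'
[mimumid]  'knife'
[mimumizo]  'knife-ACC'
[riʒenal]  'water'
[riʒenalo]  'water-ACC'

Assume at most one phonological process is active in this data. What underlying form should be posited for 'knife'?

The stem for 'knife' ends in [d] in [mimumid] but [z] in [mimumizo].
The stem 'eye' ([ʒinemud], [ʒinemudo]) shows [d] unchanged in both environments, so [d] cannot be basic with [z] derived before the ACC suffix.
So /z/ is underlying, and a rule of word-final hardening — voiced fricatives become stops word-finally — gives [d].

/mimumiz/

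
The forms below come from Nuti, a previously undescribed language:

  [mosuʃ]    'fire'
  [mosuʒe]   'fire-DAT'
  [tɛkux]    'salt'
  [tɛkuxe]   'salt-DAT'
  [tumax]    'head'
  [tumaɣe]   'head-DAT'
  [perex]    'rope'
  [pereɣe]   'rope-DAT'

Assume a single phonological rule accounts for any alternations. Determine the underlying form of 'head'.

/tumaɣ/

The stem for 'head' ends in [x] in [tumax] but [ɣ] in [tumaɣe].
But 'salt' keeps [x] in both environments ([tɛkux], [tɛkuxe]), so there is no rule changing /x/ to [ɣ] before the DAT suffix.
The alternation reflects word-final obstruent devoicing: voiced obstruents become voiceless word-finally. /ɣ/ is underlying.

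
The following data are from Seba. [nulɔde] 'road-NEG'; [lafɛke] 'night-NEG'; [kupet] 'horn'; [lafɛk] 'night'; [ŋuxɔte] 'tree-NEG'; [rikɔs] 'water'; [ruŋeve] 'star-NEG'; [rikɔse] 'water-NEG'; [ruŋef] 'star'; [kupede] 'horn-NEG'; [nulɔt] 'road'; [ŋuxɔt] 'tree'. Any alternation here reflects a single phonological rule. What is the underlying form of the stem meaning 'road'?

/nulɔd/

'road' shows [d] ~ [t] at the end of the stem ([nulɔde] vs [nulɔt]).
Compare 'tree', with invariant [t] in [ŋuxɔte] and [ŋuxɔt]: an analysis with underlying /t/ and a rule producing [d] before the NEG suffix would wrongly predict alternation here too.
The alternation reflects word-final obstruent devoicing: voiced obstruents become voiceless word-finally. /d/ is underlying.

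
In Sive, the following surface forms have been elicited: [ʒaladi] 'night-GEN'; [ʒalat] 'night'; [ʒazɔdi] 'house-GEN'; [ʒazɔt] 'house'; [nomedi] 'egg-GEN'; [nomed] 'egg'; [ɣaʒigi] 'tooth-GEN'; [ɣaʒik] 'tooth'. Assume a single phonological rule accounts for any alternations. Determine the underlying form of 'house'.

/ʒazɔt/

The root 'house' surfaces as [ʒazɔdi] and [ʒazɔt], with a stem-final [d] ~ [t] alternation.
If /d/ were underlying and a rule turned it into [t] in isolation, 'egg' would also alternate; but it has [d] in both [nomedi] and [nomed].
The underlying segment must be /t/; voiceless stops become voiced between vowels, yielding [d] there.
Hence 'house' is /ʒazɔt/ underlyingly.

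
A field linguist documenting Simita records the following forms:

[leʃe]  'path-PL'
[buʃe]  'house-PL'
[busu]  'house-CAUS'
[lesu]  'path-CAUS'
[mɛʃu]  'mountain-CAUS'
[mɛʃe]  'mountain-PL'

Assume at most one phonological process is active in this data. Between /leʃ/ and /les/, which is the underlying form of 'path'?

/les/

'path' shows [ʃ] ~ [s] at the end of the stem ([leʃe] vs [lesu]).
If /ʃ/ were underlying and a rule turned it into [s] before the CAUS suffix, 'mountain' would also alternate; but it has [ʃ] in both [mɛʃe] and [mɛʃu].
Therefore /s/ is basic and [ʃ] is derived by palatalization before a front vowel (/s/ becomes palato-alveolar [ʃ] before a front vowel).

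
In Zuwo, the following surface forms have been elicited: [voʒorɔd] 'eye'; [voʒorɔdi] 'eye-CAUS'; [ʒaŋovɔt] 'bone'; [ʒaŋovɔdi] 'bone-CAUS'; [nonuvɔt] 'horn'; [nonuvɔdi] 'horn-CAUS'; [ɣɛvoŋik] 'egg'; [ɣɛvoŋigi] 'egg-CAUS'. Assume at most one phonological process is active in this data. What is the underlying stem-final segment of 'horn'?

/t/

'horn' shows [t] ~ [d] at the end of the stem ([nonuvɔt] vs [nonuvɔdi]).
Compare 'eye', with invariant [d] in [voʒorɔd] and [voʒorɔdi]: an analysis with underlying /d/ and a rule producing [t] in isolation would wrongly predict alternation here too.
Therefore /t/ is basic and [d] is derived by intervocalic voicing (voiceless stops become voiced between vowels).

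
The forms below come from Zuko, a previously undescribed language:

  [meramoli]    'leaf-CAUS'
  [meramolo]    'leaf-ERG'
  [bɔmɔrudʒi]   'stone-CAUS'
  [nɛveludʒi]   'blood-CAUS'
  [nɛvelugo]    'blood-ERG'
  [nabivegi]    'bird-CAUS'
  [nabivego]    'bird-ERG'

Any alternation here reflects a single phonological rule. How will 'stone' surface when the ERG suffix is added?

[bɔmɔrugo]

The stem for 'blood' ends in [dʒ] in [nɛveludʒi] but [g] in [nɛvelugo].
The stem 'bird' ([nabivegi], [nabivego]) shows [g] unchanged in both environments, so [g] cannot be basic with [dʒ] derived before the CAUS suffix.
The alternation reflects depalatalization: palato-alveolar /dʒ/ becomes [g] when no front vowel follows. /dʒ/ is underlying.
The one attested form of 'stone', [bɔmɔrudʒi], shows underlying /bɔmɔrudʒ/. Applying the same rule when no front vowel follows gives [bɔmɔrugo].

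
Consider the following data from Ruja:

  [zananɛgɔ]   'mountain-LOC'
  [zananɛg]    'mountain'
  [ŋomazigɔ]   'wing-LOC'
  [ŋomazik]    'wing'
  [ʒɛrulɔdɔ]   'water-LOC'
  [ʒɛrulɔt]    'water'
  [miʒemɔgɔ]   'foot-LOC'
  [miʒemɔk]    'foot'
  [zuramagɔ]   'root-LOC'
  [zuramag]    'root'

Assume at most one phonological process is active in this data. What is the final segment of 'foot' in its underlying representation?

/k/

The root 'foot' surfaces as [miʒemɔgɔ] and [miʒemɔk], with a stem-final [g] ~ [k] alternation.
The stem 'root' ([zuramagɔ], [zuramag]) shows [g] unchanged in both environments, so [g] cannot be basic with [k] derived in isolation.
Therefore /k/ is basic and [g] is derived by intervocalic voicing (voiceless stops become voiced between vowels).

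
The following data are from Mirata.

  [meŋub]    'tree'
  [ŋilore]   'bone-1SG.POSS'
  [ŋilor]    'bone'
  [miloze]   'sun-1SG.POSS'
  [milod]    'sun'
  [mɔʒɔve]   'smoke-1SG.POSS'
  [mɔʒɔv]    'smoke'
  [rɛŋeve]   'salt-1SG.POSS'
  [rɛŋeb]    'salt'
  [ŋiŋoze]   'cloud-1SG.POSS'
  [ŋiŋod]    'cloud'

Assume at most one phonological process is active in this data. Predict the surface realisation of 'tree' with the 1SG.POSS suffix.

[meŋuve]

In [rɛŋeve] and [rɛŋeb] the final segment of 'salt' alternates: [v] ~ [b].
Compare 'smoke', with invariant [v] in [mɔʒɔve] and [mɔʒɔv]: an analysis with underlying /v/ and a rule producing [b] in isolation would wrongly predict alternation here too.
The underlying segment must be /b/; voiced stops become fricatives between vowels, yielding [v] there.
From [meŋub] the stem 'tree' is /meŋub/; between vowels this yields [meŋuve].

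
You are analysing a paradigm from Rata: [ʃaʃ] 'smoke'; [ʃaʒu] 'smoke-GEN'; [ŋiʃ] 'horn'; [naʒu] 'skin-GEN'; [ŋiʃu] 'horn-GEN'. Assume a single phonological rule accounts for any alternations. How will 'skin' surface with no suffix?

[naʃ]

'smoke' shows [ʃ] ~ [ʒ] at the end of the stem ([ʃaʃ] vs [ʃaʒu]).
If /ʃ/ were underlying and a rule turned it into [ʒ] before the GEN suffix, 'horn' would also alternate; but it has [ʃ] in both [ŋiʃ] and [ŋiʃu].
Therefore /ʒ/ is basic and [ʃ] is derived by word-final obstruent devoicing (voiced obstruents become voiceless word-finally).
From [naʒu] the stem 'skin' is /naʒ/; word-finally this yields [naʃ].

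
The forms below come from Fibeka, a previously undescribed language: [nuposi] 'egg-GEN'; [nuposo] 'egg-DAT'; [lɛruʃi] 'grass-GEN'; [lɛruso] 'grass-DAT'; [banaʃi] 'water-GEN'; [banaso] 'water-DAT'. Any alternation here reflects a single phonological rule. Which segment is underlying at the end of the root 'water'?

The root 'water' surfaces as [banaʃi] and [banaso], with a stem-final [ʃ] ~ [s] alternation.
If /s/ were underlying and a rule turned it into [ʃ] before the GEN suffix, 'egg' would also alternate; but it has [s] in both [nuposi] and [nuposo].
The alternation reflects depalatalization: palato-alveolar /ʃ/ becomes [s] when no front vowel follows. /ʃ/ is underlying.

/ʃ/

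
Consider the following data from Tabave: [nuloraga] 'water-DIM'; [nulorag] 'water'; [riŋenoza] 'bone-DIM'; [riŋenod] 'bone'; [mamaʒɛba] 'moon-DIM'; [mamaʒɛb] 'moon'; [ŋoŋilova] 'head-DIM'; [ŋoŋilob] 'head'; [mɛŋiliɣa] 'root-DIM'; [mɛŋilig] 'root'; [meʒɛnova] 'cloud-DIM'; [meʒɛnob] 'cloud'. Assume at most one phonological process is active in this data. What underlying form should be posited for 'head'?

/ŋoŋilov/

In [ŋoŋilova] and [ŋoŋilob] the final segment of 'head' alternates: [v] ~ [b].
The stem 'moon' ([mamaʒɛba], [mamaʒɛb]) shows [b] unchanged in both environments, so [b] cannot be basic with [v] derived before the DIM suffix.
Therefore /v/ is basic and [b] is derived by word-final hardening (voiced fricatives become stops word-finally).
So 'head' = /ŋoŋilov/.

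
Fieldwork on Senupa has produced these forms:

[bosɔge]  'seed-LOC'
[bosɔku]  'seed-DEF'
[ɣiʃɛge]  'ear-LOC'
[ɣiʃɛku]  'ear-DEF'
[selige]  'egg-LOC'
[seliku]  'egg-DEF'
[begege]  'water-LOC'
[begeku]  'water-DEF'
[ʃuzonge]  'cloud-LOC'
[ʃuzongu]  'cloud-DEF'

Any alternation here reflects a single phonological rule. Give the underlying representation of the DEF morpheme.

The DEF suffix surfaces as [-gu] and [-ku], depending on the final segment of the stem.
The LOC suffix, which begins with [g], is invariant after every stem; so [g] is not altered by any rule here.
The DEF suffix is therefore /-ku/ underlyingly, with post-nasal voicing: voiceless stops become voiced after a nasal.

/-ku/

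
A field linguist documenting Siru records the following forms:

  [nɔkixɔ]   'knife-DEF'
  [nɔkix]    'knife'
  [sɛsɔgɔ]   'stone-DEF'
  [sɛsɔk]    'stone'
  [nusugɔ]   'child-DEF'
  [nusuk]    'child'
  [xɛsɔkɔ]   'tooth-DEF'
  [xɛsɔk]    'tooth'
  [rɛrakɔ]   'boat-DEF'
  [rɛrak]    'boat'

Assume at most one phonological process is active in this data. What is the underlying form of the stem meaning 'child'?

/nusug/

'child' shows [g] ~ [k] at the end of the stem ([nusugɔ] vs [nusuk]).
Compare 'tooth', with invariant [k] in [xɛsɔkɔ] and [xɛsɔk]: an analysis with underlying /k/ and a rule producing [g] before the DEF suffix would wrongly predict alternation here too.
The alternation reflects word-final obstruent devoicing: voiced obstruents become voiceless word-finally. /g/ is underlying.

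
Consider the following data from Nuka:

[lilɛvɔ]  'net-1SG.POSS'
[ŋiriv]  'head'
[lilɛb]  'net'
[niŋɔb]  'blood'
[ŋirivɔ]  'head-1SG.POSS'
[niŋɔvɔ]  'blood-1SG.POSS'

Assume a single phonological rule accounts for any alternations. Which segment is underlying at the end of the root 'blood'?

/b/

In [niŋɔb] and [niŋɔvɔ] the final segment of 'blood' alternates: [b] ~ [v].
Compare 'head', with invariant [v] in [ŋiriv] and [ŋirivɔ]: an analysis with underlying /v/ and a rule producing [b] in isolation would wrongly predict alternation here too.
So /b/ is underlying, and a rule of intervocalic spirantization — voiced stops become fricatives between vowels — gives [v].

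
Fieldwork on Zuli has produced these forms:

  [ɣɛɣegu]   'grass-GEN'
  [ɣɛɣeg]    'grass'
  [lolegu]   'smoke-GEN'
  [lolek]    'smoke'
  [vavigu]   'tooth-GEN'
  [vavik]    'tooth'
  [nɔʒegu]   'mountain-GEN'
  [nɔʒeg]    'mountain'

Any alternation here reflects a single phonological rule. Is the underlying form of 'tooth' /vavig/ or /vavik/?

/vavik/

'tooth' shows [g] ~ [k] at the end of the stem ([vavigu] vs [vavik]).
The stem 'grass' ([ɣɛɣegu], [ɣɛɣeg]) shows [g] unchanged in both environments, so [g] cannot be basic with [k] derived in isolation.
The underlying segment must be /k/; voiceless stops become voiced between vowels, yielding [g] there.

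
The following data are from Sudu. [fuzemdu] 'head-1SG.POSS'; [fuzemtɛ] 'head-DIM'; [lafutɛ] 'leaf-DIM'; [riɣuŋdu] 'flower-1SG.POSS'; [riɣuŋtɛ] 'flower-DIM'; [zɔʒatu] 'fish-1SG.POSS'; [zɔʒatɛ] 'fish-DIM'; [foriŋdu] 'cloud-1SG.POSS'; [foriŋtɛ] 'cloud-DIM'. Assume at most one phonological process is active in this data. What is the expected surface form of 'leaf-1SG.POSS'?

[lafutu]

The 1SG.POSS suffix surfaces as [-du] and [-tu], depending on the final segment of the stem.
By contrast the DIM suffix keeps its initial [t] throughout — that segment must be underlying.
So the underlying form is /-du/, and voiced stops become voiceless after a vowel.
After 'leaf', which ends in a vowel, the suffix surfaces as [-tu], giving [lafutu].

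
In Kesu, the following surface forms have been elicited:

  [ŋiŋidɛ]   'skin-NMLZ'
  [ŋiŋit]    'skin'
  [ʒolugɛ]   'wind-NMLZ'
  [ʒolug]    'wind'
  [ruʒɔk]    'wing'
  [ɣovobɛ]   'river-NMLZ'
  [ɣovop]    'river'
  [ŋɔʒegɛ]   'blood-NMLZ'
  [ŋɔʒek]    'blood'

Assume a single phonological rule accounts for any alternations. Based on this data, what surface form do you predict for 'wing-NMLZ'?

'blood' shows [g] ~ [k] at the end of the stem ([ŋɔʒegɛ] vs [ŋɔʒek]).
If /g/ were underlying and a rule turned it into [k] in isolation, 'wind' would also alternate; but it has [g] in both [ʒolugɛ] and [ʒolug].
Therefore /k/ is basic and [g] is derived by intervocalic voicing (voiceless stops become voiced between vowels).
The one attested form of 'wing', [ruʒɔk], shows underlying /ruʒɔk/. Applying the same rule between vowels gives [ruʒɔgɛ].

[ruʒɔgɛ]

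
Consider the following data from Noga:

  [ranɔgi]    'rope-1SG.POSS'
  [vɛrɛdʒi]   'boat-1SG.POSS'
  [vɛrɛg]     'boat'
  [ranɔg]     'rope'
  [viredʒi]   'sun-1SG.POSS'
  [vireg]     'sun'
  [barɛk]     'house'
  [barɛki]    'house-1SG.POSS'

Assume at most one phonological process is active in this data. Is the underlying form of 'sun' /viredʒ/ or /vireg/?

In [vireg] and [viredʒi] the final segment of 'sun' alternates: [g] ~ [dʒ].
If /g/ were underlying and a rule turned it into [dʒ] before the 1SG.POSS suffix, 'rope' would also alternate; but it has [g] in both [ranɔg] and [ranɔgi].
Therefore /dʒ/ is basic and [g] is derived by depalatalization (palato-alveolar /dʒ/ becomes [g] when no front vowel follows).

/viredʒ/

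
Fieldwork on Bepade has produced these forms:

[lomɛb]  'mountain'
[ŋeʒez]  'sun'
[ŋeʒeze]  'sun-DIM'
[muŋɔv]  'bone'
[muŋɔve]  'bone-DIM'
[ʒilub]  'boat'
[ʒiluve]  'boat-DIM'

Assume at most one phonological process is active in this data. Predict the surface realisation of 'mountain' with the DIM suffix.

[lomɛve]

'boat' shows [b] ~ [v] at the end of the stem ([ʒilub] vs [ʒiluve]).
The stem 'bone' ([muŋɔv], [muŋɔve]) shows [v] unchanged in both environments, so [v] cannot be basic with [b] derived in isolation.
So /b/ is underlying, and a rule of intervocalic spirantization — voiced stops become fricatives between vowels — gives [v].
The one attested form of 'mountain', [lomɛb], shows underlying /lomɛb/. Applying the same rule between vowels gives [lomɛve].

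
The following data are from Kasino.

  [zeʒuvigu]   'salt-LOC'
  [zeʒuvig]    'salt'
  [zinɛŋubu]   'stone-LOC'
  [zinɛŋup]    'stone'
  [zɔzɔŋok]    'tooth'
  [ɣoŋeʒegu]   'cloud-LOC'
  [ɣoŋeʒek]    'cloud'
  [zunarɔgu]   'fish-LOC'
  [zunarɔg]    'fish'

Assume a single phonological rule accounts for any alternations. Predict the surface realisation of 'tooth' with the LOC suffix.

[zɔzɔŋogu]

The stem for 'cloud' ends in [g] in [ɣoŋeʒegu] but [k] in [ɣoŋeʒek].
If /g/ were underlying and a rule turned it into [k] in isolation, 'salt' would also alternate; but it has [g] in both [zeʒuvigu] and [zeʒuvig].
The underlying segment must be /k/; voiceless stops become voiced between vowels, yielding [g] there.
The one attested form of 'tooth', [zɔzɔŋok], shows underlying /zɔzɔŋok/. Applying the same rule between vowels gives [zɔzɔŋogu].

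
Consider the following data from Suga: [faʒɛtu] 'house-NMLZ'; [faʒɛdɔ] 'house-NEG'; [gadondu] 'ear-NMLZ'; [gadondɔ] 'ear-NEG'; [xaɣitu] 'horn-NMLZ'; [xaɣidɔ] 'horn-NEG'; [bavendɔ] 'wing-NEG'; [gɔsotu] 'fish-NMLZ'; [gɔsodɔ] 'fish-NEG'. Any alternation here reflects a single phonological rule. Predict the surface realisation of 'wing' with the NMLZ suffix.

[bavendu]

The NMLZ morpheme has two allomorphs, [-du] and [-tu].
By contrast the NEG suffix keeps its initial [d] throughout — that segment must be underlying.
So the underlying form is /-tu/, and voiceless stops become voiced after a nasal.
After 'wing', which ends in a nasal, the suffix surfaces as [-du], giving [bavendu].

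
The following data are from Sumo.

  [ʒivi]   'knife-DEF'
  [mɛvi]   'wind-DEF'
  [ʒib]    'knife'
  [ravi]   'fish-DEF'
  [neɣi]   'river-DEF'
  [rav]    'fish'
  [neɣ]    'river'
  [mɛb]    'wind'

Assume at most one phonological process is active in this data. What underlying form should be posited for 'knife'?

'knife' shows [v] ~ [b] at the end of the stem ([ʒivi] vs [ʒib]).
Compare 'fish', with invariant [v] in [ravi] and [rav]: an analysis with underlying /v/ and a rule producing [b] in isolation would wrongly predict alternation here too.
Therefore /b/ is basic and [v] is derived by intervocalic spirantization (voiced stops become fricatives between vowels).

/ʒib/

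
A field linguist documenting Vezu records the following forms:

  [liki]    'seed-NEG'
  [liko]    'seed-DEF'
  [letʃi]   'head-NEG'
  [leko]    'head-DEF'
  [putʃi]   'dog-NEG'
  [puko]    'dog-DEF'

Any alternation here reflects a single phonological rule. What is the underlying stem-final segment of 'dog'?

The root 'dog' surfaces as [putʃi] and [puko], with a stem-final [tʃ] ~ [k] alternation.
The stem 'seed' ([liki], [liko]) shows [k] unchanged in both environments, so [k] cannot be basic with [tʃ] derived before the NEG suffix.
Therefore /tʃ/ is basic and [k] is derived by depalatalization (palato-alveolar /tʃ/ becomes [k] when no front vowel follows).

/tʃ/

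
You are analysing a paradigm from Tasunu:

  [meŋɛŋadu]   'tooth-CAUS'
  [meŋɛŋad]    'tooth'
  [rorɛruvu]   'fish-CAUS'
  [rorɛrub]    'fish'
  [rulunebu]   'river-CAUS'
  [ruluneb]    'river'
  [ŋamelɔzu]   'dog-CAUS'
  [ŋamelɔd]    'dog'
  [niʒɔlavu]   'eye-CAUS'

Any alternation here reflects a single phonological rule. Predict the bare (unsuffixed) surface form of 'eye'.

The stem for 'fish' ends in [v] in [rorɛruvu] but [b] in [rorɛrub].
Compare 'river', with invariant [b] in [rulunebu] and [ruluneb]: an analysis with underlying /b/ and a rule producing [v] before the CAUS suffix would wrongly predict alternation here too.
The underlying segment must be /v/; voiced fricatives become stops word-finally, yielding [b] there.
The one attested form of 'eye', [niʒɔlavu], shows underlying /niʒɔlav/. Applying the same rule word-finally gives [niʒɔlab].

[niʒɔlab]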